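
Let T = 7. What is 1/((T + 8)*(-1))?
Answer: -1/15 ≈ -0.066667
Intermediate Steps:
1/((T + 8)*(-1)) = 1/((7 + 8)*(-1)) = 1/(15*(-1)) = 1/(-15) = -1/15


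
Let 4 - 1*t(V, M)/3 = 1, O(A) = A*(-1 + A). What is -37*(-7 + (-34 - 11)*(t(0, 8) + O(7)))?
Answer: 85174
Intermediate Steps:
t(V, M) = 9 (t(V, M) = 12 - 3*1 = 12 - 3 = 9)
-37*(-7 + (-34 - 11)*(t(0, 8) + O(7))) = -37*(-7 + (-34 - 11)*(9 + 7*(-1 + 7))) = -37*(-7 - 45*(9 + 7*6)) = -37*(-7 - 45*(9 + 42)) = -37*(-7 - 45*51) = -37*(-7 - 2295) = -37*(-2302) = 85174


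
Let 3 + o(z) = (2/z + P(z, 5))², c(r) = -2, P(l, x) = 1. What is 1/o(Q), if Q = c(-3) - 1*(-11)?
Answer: -81/122 ≈ -0.66393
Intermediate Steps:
Q = 9 (Q = -2 - 1*(-11) = -2 + 11 = 9)
o(z) = -3 + (1 + 2/z)² (o(z) = -3 + (2/z + 1)² = -3 + (1 + 2/z)²)
1/o(Q) = 1/(-3 + (2 + 9)²/9²) = 1/(-3 + (1/81)*11²) = 1/(-3 + (1/81)*121) = 1/(-3 + 121/81) = 1/(-122/81) = -81/122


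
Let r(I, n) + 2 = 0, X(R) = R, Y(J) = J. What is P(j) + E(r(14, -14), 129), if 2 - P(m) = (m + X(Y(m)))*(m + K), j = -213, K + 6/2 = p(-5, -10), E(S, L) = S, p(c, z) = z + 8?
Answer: -92868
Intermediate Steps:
r(I, n) = -2 (r(I, n) = -2 + 0 = -2)
p(c, z) = 8 + z
K = -5 (K = -3 + (8 - 10) = -3 - 2 = -5)
P(m) = 2 - 2*m*(-5 + m) (P(m) = 2 - (m + m)*(m - 5) = 2 - 2*m*(-5 + m))
P(j) + E(r(14, -14), 129) = (2 - 2*(-213)**2 + 10*(-213)) - 2 = (2 - 2*45369 - 2130) - 2 = (2 - 90738 - 2130) - 2 = -92866 - 2 = -92868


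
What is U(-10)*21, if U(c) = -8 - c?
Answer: 42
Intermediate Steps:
U(-10)*21 = (-8 - 1*(-10))*21 = (-8 + 10)*21 = 2*21 = 42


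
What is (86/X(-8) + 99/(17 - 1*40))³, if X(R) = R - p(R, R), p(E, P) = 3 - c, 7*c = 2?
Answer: -9624179685511/5132953125 ≈ -1875.0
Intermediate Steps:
c = 2/7 (c = (⅐)*2 = 2/7 ≈ 0.28571)
p(E, P) = 19/7 (p(E, P) = 3 - 1*2/7 = 3 - 2/7 = 19/7)
X(R) = -19/7 + R (X(R) = R - 1*19/7 = R - 19/7 = -19/7 + R)
(86/X(-8) + 99/(17 - 1*40))³ = (86/(-19/7 - 8) + 99/(17 - 1*40))³ = (86/(-75/7) + 99/(17 - 40))³ = (86*(-7/75) + 99/(-23))³ = (-602/75 + 99*(-1/23))³ = (-602/75 - 99/23)³ = (-21271/1725)³ = -9624179685511/5132953125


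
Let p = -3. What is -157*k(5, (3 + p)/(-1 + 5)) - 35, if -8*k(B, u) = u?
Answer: -35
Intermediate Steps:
k(B, u) = -u/8
-157*k(5, (3 + p)/(-1 + 5)) - 35 = -(-157)*(3 - 3)/(-1 + 5)/8 - 35 = -(-157)*0/4/8 - 35 = -(-157)*0*(¼)/8 - 35 = -(-157)*0/8 - 35 = -157*0 - 35 = 0 - 35 = -35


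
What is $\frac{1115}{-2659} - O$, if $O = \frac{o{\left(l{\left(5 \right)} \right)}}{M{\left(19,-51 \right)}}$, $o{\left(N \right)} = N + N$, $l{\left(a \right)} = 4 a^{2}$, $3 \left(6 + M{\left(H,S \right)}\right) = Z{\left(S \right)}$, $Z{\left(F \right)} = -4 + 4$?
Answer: $\frac{262555}{7977} \approx 32.914$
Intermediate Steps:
$Z{\left(F \right)} = 0$
$M{\left(H,S \right)} = -6$ ($M{\left(H,S \right)} = -6 + \frac{1}{3} \cdot 0 = -6 + 0 = -6$)
$o{\left(N \right)} = 2 N$
$O = - \frac{100}{3}$ ($O = \frac{2 \cdot 4 \cdot 5^{2}}{-6} = 2 \cdot 4 \cdot 25 \left(- \frac{1}{6}\right) = 2 \cdot 100 \left(- \frac{1}{6}\right) = 200 \left(- \frac{1}{6}\right) = - \frac{100}{3} \approx -33.333$)
$\frac{1115}{-2659} - O = \frac{1115}{-2659} - - \frac{100}{3} = 1115 \left(- \frac{1}{2659}\right) + \frac{100}{3} = - \frac{1115}{2659} + \frac{100}{3} = \frac{262555}{7977}$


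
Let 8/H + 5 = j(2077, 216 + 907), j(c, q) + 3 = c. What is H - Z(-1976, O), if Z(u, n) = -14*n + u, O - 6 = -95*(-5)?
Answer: 18020998/2069 ≈ 8710.0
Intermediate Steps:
O = 481 (O = 6 - 95*(-5) = 6 + 475 = 481)
Z(u, n) = u - 14*n
j(c, q) = -3 + c
H = 8/2069 (H = 8/(-5 + (-3 + 2077)) = 8/(-5 + 2074) = 8/2069 ≈ 0.0038666)
H - Z(-1976, O) = 8/2069 - (-1976 - 14*481) = 8/2069 - (-1976 - 6734) = 8/2069 - 1*(-8710) = 8/2069 + 8710 = 18020998/2069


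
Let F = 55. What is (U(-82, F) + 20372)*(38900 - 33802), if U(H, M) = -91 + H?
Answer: 102974502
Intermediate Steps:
(U(-82, F) + 20372)*(38900 - 33802) = ((-91 - 82) + 20372)*(38900 - 33802) = (-173 + 20372)*5098 = 20199*5098 = 102974502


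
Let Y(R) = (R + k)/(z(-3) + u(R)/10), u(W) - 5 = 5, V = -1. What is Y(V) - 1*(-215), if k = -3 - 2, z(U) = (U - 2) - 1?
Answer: 1081/5 ≈ 216.20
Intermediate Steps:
u(W) = 10 (u(W) = 5 + 5 = 10)
z(U) = -3 + U (z(U) = (-2 + U) - 1 = -3 + U)
k = -5
Y(R) = 1 - R/5 (Y(R) = (R - 5)/((-3 - 3) + 10/10) = (-5 + R)/(-6 + 10*(1/10)) = (-5 + R)/(-6 + 1) = (-5 + R)/(-5) = (-5 + R)*(-1/5) = 1 - R/5)
Y(V) - 1*(-215) = (1 - 1/5*(-1)) - 1*(-215) = (1 + 1/5) + 215 = 6/5 + 215 = 1081/5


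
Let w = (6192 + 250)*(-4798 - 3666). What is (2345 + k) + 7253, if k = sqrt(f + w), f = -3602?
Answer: 9598 + I*sqrt(54528690) ≈ 9598.0 + 7384.4*I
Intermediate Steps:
w = -54525088 (w = 6442*(-8464) = -54525088)
k = I*sqrt(54528690) (k = sqrt(-3602 - 54525088) = sqrt(-54528690) = I*sqrt(54528690) ≈ 7384.4*I)
(2345 + k) + 7253 = (2345 + I*sqrt(54528690)) + 7253 = 9598 + I*sqrt(54528690)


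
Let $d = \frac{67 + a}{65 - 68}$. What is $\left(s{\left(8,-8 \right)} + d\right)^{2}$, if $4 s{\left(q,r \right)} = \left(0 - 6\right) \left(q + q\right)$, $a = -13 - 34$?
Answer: $\frac{8464}{9} \approx 940.44$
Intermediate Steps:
$a = -47$
$s{\left(q,r \right)} = - 3 q$ ($s{\left(q,r \right)} = \frac{\left(0 - 6\right) \left(q + q\right)}{4} = \frac{\left(-6\right) 2 q}{4} = \frac{\left(-12\right) q}{4} = - 3 q$)
$d = - \frac{20}{3}$ ($d = \frac{67 - 47}{65 - 68} = \frac{20}{-3} = 20 \left(- \frac{1}{3}\right) = - \frac{20}{3} \approx -6.6667$)
$\left(s{\left(8,-8 \right)} + d\right)^{2} = \left(\left(-3\right) 8 - \frac{20}{3}\right)^{2} = \left(-24 - \frac{20}{3}\right)^{2} = \left(- \frac{92}{3}\right)^{2} = \frac{8464}{9}$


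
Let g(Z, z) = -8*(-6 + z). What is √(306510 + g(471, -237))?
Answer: √308454 ≈ 555.39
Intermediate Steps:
g(Z, z) = 48 - 8*z
√(306510 + g(471, -237)) = √(306510 + (48 - 8*(-237))) = √(306510 + (48 + 1896)) = √(306510 + 1944) = √308454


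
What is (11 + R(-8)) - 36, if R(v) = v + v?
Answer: -41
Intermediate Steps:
R(v) = 2*v
(11 + R(-8)) - 36 = (11 + 2*(-8)) - 36 = (11 - 16) - 36 = -5 - 36 = -41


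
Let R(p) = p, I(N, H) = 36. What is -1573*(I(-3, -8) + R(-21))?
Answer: -23595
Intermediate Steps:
-1573*(I(-3, -8) + R(-21)) = -1573*(36 - 21) = -1573*15 = -23595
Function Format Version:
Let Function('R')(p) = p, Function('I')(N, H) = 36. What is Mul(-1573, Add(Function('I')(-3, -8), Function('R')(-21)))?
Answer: -23595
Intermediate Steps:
Mul(-1573, Add(Function('I')(-3, -8), Function('R')(-21))) = Mul(-1573, Add(36, -21)) = Mul(-1573, 15) = -23595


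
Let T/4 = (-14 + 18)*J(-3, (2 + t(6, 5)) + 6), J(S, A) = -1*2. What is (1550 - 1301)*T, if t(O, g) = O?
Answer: -7968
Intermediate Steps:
J(S, A) = -2
T = -32 (T = 4*((-14 + 18)*(-2)) = 4*(4*(-2)) = 4*(-8) = -32)
(1550 - 1301)*T = (1550 - 1301)*(-32) = 249*(-32) = -7968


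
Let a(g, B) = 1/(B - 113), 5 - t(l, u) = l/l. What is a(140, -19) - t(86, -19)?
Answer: -529/132 ≈ -4.0076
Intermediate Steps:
t(l, u) = 4 (t(l, u) = 5 - l/l = 5 - 1*1 = 5 - 1 = 4)
a(g, B) = 1/(-113 + B)
a(140, -19) - t(86, -19) = 1/(-113 - 19) - 1*4 = 1/(-132) - 4 = -1/132 - 4 = -529/132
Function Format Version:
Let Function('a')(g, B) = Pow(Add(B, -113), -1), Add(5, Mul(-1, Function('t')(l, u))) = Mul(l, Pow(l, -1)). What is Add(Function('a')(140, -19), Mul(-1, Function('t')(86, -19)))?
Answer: Rational(-529, 132) ≈ -4.0076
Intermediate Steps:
Function('t')(l, u) = 4 (Function('t')(l, u) = Add(5, Mul(-1, Mul(l, Pow(l, -1)))) = Add(5, Mul(-1, 1)) = Add(5, -1) = 4)
Function('a')(g, B) = Pow(Add(-113, B), -1)
Add(Function('a')(140, -19), Mul(-1, Function('t')(86, -19))) = Add(Pow(Add(-113, -19), -1), Mul(-1, 4)) = Add(Pow(-132, -1), -4) = Add(Rational(-1, 132), -4) = Rational(-529, 132)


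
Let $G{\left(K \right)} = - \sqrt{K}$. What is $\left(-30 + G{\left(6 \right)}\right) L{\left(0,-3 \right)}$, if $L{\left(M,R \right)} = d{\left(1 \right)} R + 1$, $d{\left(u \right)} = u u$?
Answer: $60 + 2 \sqrt{6} \approx 64.899$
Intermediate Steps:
$d{\left(u \right)} = u^{2}$
$L{\left(M,R \right)} = 1 + R$ ($L{\left(M,R \right)} = 1^{2} R + 1 = 1 R + 1 = R + 1 = 1 + R$)
$\left(-30 + G{\left(6 \right)}\right) L{\left(0,-3 \right)} = \left(-30 - \sqrt{6}\right) \left(1 - 3\right) = \left(-30 - \sqrt{6}\right) \left(-2\right) = 60 + 2 \sqrt{6}$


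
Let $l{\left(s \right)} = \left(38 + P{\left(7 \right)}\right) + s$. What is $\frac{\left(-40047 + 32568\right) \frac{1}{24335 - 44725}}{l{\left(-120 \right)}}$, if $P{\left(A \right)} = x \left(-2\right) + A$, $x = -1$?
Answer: $- \frac{7479}{1488470} \approx -0.0050246$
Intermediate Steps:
$P{\left(A \right)} = 2 + A$ ($P{\left(A \right)} = \left(-1\right) \left(-2\right) + A = 2 + A$)
$l{\left(s \right)} = 47 + s$ ($l{\left(s \right)} = \left(38 + \left(2 + 7\right)\right) + s = \left(38 + 9\right) + s = 47 + s$)
$\frac{\left(-40047 + 32568\right) \frac{1}{24335 - 44725}}{l{\left(-120 \right)}} = \frac{\left(-40047 + 32568\right) \frac{1}{24335 - 44725}}{47 - 120} = \frac{\left(-7479\right) \frac{1}{-20390}}{-73} = \left(-7479\right) \left(- \frac{1}{20390}\right) \left(- \frac{1}{73}\right) = \frac{7479}{20390} \left(- \frac{1}{73}\right) = - \frac{7479}{1488470}$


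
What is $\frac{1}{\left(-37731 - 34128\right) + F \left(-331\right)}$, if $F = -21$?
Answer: $- \frac{1}{64908} \approx -1.5406 \cdot 10^{-5}$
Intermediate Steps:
$\frac{1}{\left(-37731 - 34128\right) + F \left(-331\right)} = \frac{1}{\left(-37731 - 34128\right) - -6951} = \frac{1}{-71859 + 6951} = \frac{1}{-64908} = - \frac{1}{64908}$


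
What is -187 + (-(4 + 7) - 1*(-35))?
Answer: -163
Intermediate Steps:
-187 + (-(4 + 7) - 1*(-35)) = -187 + (-1*11 + 35) = -187 + (-11 + 35) = -187 + 24 = -163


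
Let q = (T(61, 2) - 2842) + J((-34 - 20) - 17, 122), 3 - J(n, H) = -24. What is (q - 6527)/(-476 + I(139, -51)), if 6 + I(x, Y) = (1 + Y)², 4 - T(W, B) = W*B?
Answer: -4730/1009 ≈ -4.6878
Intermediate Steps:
T(W, B) = 4 - B*W (T(W, B) = 4 - W*B = 4 - B*W)
I(x, Y) = -6 + (1 + Y)²
J(n, H) = 27 (J(n, H) = 3 - 1*(-24) = 3 + 24 = 27)
q = -2933 (q = ((4 - 1*2*61) - 2842) + 27 = ((4 - 122) - 2842) + 27 = (-118 - 2842) + 27 = -2960 + 27 = -2933)
(q - 6527)/(-476 + I(139, -51)) = (-2933 - 6527)/(-476 + (-6 + (1 - 51)²)) = -9460/(-476 + (-6 + (-50)²)) = -9460/(-476 + (-6 + 2500)) = -9460/(-476 + 2494) = -9460/2018 = -9460*1/2018 = -4730/1009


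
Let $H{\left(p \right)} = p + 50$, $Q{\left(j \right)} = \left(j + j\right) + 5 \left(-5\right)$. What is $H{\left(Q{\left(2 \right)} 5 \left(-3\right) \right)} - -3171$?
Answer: $3536$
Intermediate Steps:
$Q{\left(j \right)} = -25 + 2 j$ ($Q{\left(j \right)} = 2 j - 25 = -25 + 2 j$)
$H{\left(p \right)} = 50 + p$
$H{\left(Q{\left(2 \right)} 5 \left(-3\right) \right)} - -3171 = \left(50 + \left(-25 + 2 \cdot 2\right) 5 \left(-3\right)\right) - -3171 = \left(50 + \left(-25 + 4\right) 5 \left(-3\right)\right) + 3171 = \left(50 + \left(-21\right) 5 \left(-3\right)\right) + 3171 = \left(50 - -315\right) + 3171 = \left(50 + 315\right) + 3171 = 365 + 3171 = 3536$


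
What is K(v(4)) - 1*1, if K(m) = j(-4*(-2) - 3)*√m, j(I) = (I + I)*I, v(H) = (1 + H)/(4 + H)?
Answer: -1 + 25*√10/2 ≈ 38.528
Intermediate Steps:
v(H) = (1 + H)/(4 + H)
j(I) = 2*I² (j(I) = (2*I)*I = 2*I²)
K(m) = 50*√m (K(m) = (2*(-4*(-2) - 3)²)*√m = (2*(8 - 3)²)*√m = (2*5²)*√m = (2*25)*√m = 50*√m)
K(v(4)) - 1*1 = 50*√((1 + 4)/(4 + 4)) - 1*1 = 50*√(5/8) - 1 = 50*(√10/4) - 1 = 25*√10/2 - 1 = -1 + 25*√10/2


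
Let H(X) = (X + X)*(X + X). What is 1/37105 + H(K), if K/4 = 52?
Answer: 6421242881/37105 ≈ 1.7306e+5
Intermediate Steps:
K = 208 (K = 4*52 = 208)
H(X) = 4*X**2 (H(X) = (2*X)*(2*X) = 4*X**2)
1/37105 + H(K) = 1/37105 + 4*208**2 = 1/37105 + 4*43264 = 1/37105 + 173056 = 6421242881/37105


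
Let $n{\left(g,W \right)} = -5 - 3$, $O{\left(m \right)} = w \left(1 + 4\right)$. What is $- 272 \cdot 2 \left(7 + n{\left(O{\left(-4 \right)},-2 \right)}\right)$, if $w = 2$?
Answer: $544$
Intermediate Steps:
$O{\left(m \right)} = 10$ ($O{\left(m \right)} = 2 \left(1 + 4\right) = 2 \cdot 5 = 10$)
$n{\left(g,W \right)} = -8$
$- 272 \cdot 2 \left(7 + n{\left(O{\left(-4 \right)},-2 \right)}\right) = - 272 \cdot 2 \left(7 - 8\right) = - 272 \cdot 2 \left(-1\right) = \left(-272\right) \left(-2\right) = 544$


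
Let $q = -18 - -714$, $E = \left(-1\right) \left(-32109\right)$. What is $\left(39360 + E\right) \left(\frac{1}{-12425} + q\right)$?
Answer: $\frac{618049546731}{12425} \approx 4.9742 \cdot 10^{7}$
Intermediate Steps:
$E = 32109$
$q = 696$ ($q = -18 + 714 = 696$)
$\left(39360 + E\right) \left(\frac{1}{-12425} + q\right) = \left(39360 + 32109\right) \left(\frac{1}{-12425} + 696\right) = 71469 \left(- \frac{1}{12425} + 696\right) = 71469 \cdot \frac{8647799}{12425} = \frac{618049546731}{12425}$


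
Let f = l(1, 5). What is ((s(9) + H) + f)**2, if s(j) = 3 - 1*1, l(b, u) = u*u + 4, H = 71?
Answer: 10404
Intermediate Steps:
l(b, u) = 4 + u**2 (l(b, u) = u**2 + 4 = 4 + u**2)
s(j) = 2 (s(j) = 3 - 1 = 2)
f = 29 (f = 4 + 5**2 = 4 + 25 = 29)
((s(9) + H) + f)**2 = ((2 + 71) + 29)**2 = (73 + 29)**2 = 102**2 = 10404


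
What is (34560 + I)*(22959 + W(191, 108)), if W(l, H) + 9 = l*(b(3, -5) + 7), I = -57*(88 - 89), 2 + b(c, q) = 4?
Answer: 853966773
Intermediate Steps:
b(c, q) = 2 (b(c, q) = -2 + 4 = 2)
I = 57 (I = -57*(-1) = 57)
W(l, H) = -9 + 9*l (W(l, H) = -9 + l*(2 + 7) = -9 + l*9 = -9 + 9*l)
(34560 + I)*(22959 + W(191, 108)) = (34560 + 57)*(22959 + (-9 + 9*191)) = 34617*(22959 + (-9 + 1719)) = 34617*(22959 + 1710) = 34617*24669 = 853966773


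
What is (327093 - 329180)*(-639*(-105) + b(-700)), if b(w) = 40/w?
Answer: -4900950101/35 ≈ -1.4003e+8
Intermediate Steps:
(327093 - 329180)*(-639*(-105) + b(-700)) = (327093 - 329180)*(-639*(-105) + 40/(-700)) = -2087*(67095 + 40*(-1/700)) = -2087*(67095 - 2/35) = -2087*2348323/35 = -4900950101/35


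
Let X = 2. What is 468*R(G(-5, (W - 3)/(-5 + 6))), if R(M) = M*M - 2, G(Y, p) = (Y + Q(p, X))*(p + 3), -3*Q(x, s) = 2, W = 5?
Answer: 374764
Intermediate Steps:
Q(x, s) = -⅔ (Q(x, s) = -⅓*2 = -⅔)
G(Y, p) = (3 + p)*(-⅔ + Y) (G(Y, p) = (Y - ⅔)*(p + 3) = (-⅔ + Y)*(3 + p) = (3 + p)*(-⅔ + Y))
R(M) = -2 + M² (R(M) = M² - 2 = -2 + M²)
468*R(G(-5, (W - 3)/(-5 + 6))) = 468*(-2 + (-2 + 3*(-5) - 2*(5 - 3)/(3*(-5 + 6)) - 5*(5 - 3)/(-5 + 6))²) = 468*(-2 + (-2 - 15 - 4/(3*1) - 10/1)²) = 468*(-2 + (-2 - 15 - 4/3 - 10)²) = 468*(-2 + (-85/3)²) = 468*(-2 + 7225/9) = 468*(7207/9) = 374764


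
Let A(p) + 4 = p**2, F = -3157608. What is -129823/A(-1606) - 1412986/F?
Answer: 44923452269/113113938848 ≈ 0.39715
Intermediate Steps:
A(p) = -4 + p**2
-129823/A(-1606) - 1412986/F = -129823/(-4 + (-1606)**2) - 1412986/(-3157608) = -129823/(-4 + 2579236) - 1412986*(-1/3157608) = -129823/2579232 + 706493/1578804 = 44923452269/113113938848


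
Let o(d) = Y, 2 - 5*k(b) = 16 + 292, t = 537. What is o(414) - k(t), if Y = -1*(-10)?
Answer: 356/5 ≈ 71.200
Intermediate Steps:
Y = 10
k(b) = -306/5 (k(b) = ⅖ - (16 + 292)/5 = ⅖ - ⅕*308 = ⅖ - 308/5 = -306/5)
o(d) = 10
o(414) - k(t) = 10 - 1*(-306/5) = 10 + 306/5 = 356/5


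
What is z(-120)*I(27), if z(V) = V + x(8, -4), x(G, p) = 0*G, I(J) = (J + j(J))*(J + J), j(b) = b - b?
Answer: -174960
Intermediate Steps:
j(b) = 0
I(J) = 2*J² (I(J) = (J + 0)*(J + J) = J*(2*J) = 2*J²)
x(G, p) = 0
z(V) = V (z(V) = V + 0 = V)
z(-120)*I(27) = -240*27² = -240*729 = -120*1458 = -174960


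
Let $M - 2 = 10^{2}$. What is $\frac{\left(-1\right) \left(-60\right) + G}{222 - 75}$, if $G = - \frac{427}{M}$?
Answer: $\frac{5693}{14994} \approx 0.37969$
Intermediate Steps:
$M = 102$ ($M = 2 + 10^{2} = 2 + 100 = 102$)
$G = - \frac{427}{102} \approx -4.1863$
$\frac{\left(-1\right) \left(-60\right) + G}{222 - 75} = \frac{\left(-1\right) \left(-60\right) - \frac{427}{102}}{222 - 75} = \frac{60 - \frac{427}{102}}{147} = \frac{5693}{102} \cdot \frac{1}{147} = \frac{5693}{14994}$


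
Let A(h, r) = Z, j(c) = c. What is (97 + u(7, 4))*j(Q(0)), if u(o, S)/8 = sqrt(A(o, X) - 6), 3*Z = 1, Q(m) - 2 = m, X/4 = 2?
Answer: 194 + 16*I*sqrt(51)/3 ≈ 194.0 + 38.088*I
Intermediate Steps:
X = 8 (X = 4*2 = 8)
Q(m) = 2 + m
Z = 1/3 (Z = (1/3)*1 = 1/3 ≈ 0.33333)
A(h, r) = 1/3
u(o, S) = 8*I*sqrt(51)/3 (u(o, S) = 8*sqrt(1/3 - 6) = 8*sqrt(-17/3) = 8*(I*sqrt(51)/3) = 8*I*sqrt(51)/3)
(97 + u(7, 4))*j(Q(0)) = (97 + 8*I*sqrt(51)/3)*(2 + 0) = (97 + 8*I*sqrt(51)/3)*2 = 194 + 16*I*sqrt(51)/3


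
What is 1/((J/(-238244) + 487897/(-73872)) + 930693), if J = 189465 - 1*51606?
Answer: 4399890192/4094915396849827 ≈ 1.0745e-6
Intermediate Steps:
J = 137859 (J = 189465 - 51606 = 137859)
1/((J/(-238244) + 487897/(-73872)) + 930693) = 1/((137859/(-238244) + 487897/(-73872)) + 930693) = 1/((137859*(-1/238244) + 487897*(-1/73872)) + 930693) = 1/((-137859/238244 - 487897/73872) + 930693) = 1/(-31605613229/4399890192 + 930693) = 1/(4094915396849827/4399890192) = 4399890192/4094915396849827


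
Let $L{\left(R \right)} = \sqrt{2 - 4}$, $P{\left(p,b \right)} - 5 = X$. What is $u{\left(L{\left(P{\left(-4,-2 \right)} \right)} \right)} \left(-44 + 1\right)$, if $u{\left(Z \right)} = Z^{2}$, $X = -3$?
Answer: $86$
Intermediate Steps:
$P{\left(p,b \right)} = 2$ ($P{\left(p,b \right)} = 5 - 3 = 2$)
$L{\left(R \right)} = i \sqrt{2}$ ($L{\left(R \right)} = \sqrt{-2} = i \sqrt{2}$)
$u{\left(L{\left(P{\left(-4,-2 \right)} \right)} \right)} \left(-44 + 1\right) = \left(i \sqrt{2}\right)^{2} \left(-44 + 1\right) = \left(-2\right) \left(-43\right) = 86$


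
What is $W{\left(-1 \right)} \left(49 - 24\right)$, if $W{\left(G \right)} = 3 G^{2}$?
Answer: $75$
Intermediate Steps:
$W{\left(-1 \right)} \left(49 - 24\right) = 3 \left(-1\right)^{2} \left(49 - 24\right) = 3 \cdot 1 \cdot 25 = 3 \cdot 25 = 75$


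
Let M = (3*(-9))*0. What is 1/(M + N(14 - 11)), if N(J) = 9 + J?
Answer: 1/12 ≈ 0.083333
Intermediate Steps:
M = 0 (M = -27*0 = 0)
1/(M + N(14 - 11)) = 1/(0 + (9 + (14 - 11))) = 1/(0 + (9 + 3)) = 1/(0 + 12) = 1/12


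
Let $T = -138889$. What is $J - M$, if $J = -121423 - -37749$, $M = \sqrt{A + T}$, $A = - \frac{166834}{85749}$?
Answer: $-83674 - \frac{i \sqrt{1021249984086555}}{85749} \approx -83674.0 - 372.68 i$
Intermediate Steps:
$A = - \frac{166834}{85749}$ ($A = \left(-166834\right) \frac{1}{85749} = - \frac{166834}{85749} \approx -1.9456$)
$M = \frac{i \sqrt{1021249984086555}}{85749}$ ($M = \sqrt{- \frac{166834}{85749} - 138889} = \sqrt{- \frac{11909759695}{85749}} = \frac{i \sqrt{1021249984086555}}{85749} \approx 372.68 i$)
$J = -83674$ ($J = -121423 + \left(-51 + 37800\right) = -121423 + 37749 = -83674$)
$J - M = -83674 - \frac{i \sqrt{1021249984086555}}{85749}$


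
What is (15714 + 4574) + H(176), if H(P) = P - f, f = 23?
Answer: 20441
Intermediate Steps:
H(P) = -23 + P (H(P) = P - 1*23 = P - 23 = -23 + P)
(15714 + 4574) + H(176) = (15714 + 4574) + (-23 + 176) = 20288 + 153 = 20441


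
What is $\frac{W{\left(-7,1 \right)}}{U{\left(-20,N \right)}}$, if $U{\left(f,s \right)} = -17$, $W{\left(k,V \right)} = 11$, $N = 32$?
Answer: $- \frac{11}{17} \approx -0.64706$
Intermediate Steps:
$\frac{W{\left(-7,1 \right)}}{U{\left(-20,N \right)}} = \frac{11}{-17} = 11 \left(- \frac{1}{17}\right) = - \frac{11}{17}$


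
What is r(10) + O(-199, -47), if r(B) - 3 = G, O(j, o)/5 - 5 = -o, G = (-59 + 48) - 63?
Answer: 189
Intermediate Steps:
G = -74 (G = -11 - 63 = -74)
O(j, o) = 25 - 5*o (O(j, o) = 25 + 5*(-o) = 25 - 5*o)
r(B) = -71 (r(B) = 3 - 74 = -71)
r(10) + O(-199, -47) = -71 + (25 - 5*(-47)) = -71 + (25 + 235) = -71 + 260 = 189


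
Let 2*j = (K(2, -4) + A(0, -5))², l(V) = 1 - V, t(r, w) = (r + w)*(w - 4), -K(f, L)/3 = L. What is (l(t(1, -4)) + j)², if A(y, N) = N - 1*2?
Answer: 441/4 ≈ 110.25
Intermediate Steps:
K(f, L) = -3*L
A(y, N) = -2 + N (A(y, N) = N - 2 = -2 + N)
t(r, w) = (-4 + w)*(r + w) (t(r, w) = (r + w)*(-4 + w) = (-4 + w)*(r + w))
j = 25/2 (j = (-3*(-4) + (-2 - 5))²/2 = (12 - 7)²/2 = (½)*5² = (½)*25 = 25/2 ≈ 12.500)
(l(t(1, -4)) + j)² = ((1 - ((-4)² - 4*1 - 4*(-4) + 1*(-4))) + 25/2)² = ((1 - (16 - 4 + 16 - 4)) + 25/2)² = ((1 - 1*24) + 25/2)² = ((1 - 24) + 25/2)² = (-23 + 25/2)² = (-21/2)² = 441/4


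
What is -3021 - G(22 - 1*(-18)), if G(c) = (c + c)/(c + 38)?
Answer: -117859/39 ≈ -3022.0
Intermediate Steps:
G(c) = 2*c/(38 + c) (G(c) = (2*c)/(38 + c) = 2*c/(38 + c))
-3021 - G(22 - 1*(-18)) = -3021 - 2*(22 - 1*(-18))/(38 + (22 - 1*(-18))) = -3021 - 2*(22 + 18)/(38 + (22 + 18)) = -3021 - 2*40/(38 + 40) = -3021 - 2*40/78 = -3021 - 1*40/39 = -3021 - 40/39 = -117859/39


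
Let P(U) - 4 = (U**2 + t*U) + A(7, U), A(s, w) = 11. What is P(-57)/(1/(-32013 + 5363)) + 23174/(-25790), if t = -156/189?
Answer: -23894793724327/270795 ≈ -8.8239e+7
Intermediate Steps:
t = -52/63 (t = -156*1/189 = -52/63 ≈ -0.82540)
P(U) = 15 + U**2 - 52*U/63 (P(U) = 4 + ((U**2 - 52*U/63) + 11) = 4 + (11 + U**2 - 52*U/63) = 15 + U**2 - 52*U/63)
P(-57)/(1/(-32013 + 5363)) + 23174/(-25790) = (15 + (-57)**2 - 52/63*(-57))/(1/(-32013 + 5363)) + 23174/(-25790) = (15 + 3249 + 988/21)/(1/(-26650)) + 23174*(-1/25790) = 69532/(21*(-1/26650)) - 11587/12895 = (69532/21)*(-26650) - 11587/12895 = -1853027800/21 - 11587/12895 = -23894793724327/270795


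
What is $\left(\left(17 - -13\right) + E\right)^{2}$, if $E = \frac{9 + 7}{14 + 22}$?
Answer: $\frac{75076}{81} \approx 926.86$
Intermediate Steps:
$E = \frac{4}{9}$ ($E = \frac{16}{36} = 16 \cdot \frac{1}{36} = \frac{4}{9} \approx 0.44444$)
$\left(\left(17 - -13\right) + E\right)^{2} = \left(\left(17 - -13\right) + \frac{4}{9}\right)^{2} = \left(\left(17 + 13\right) + \frac{4}{9}\right)^{2} = \left(30 + \frac{4}{9}\right)^{2} = \left(\frac{274}{9}\right)^{2} = \frac{75076}{81}$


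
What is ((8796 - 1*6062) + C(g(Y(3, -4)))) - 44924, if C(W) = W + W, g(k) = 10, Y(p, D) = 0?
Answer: -42170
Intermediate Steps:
C(W) = 2*W
((8796 - 1*6062) + C(g(Y(3, -4)))) - 44924 = ((8796 - 1*6062) + 2*10) - 44924 = ((8796 - 6062) + 20) - 44924 = (2734 + 20) - 44924 = 2754 - 44924 = -42170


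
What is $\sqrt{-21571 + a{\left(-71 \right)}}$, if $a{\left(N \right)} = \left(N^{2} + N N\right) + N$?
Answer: $34 i \sqrt{10} \approx 107.52 i$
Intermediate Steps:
$a{\left(N \right)} = N + 2 N^{2}$ ($a{\left(N \right)} = \left(N^{2} + N^{2}\right) + N = 2 N^{2} + N = N + 2 N^{2}$)
$\sqrt{-21571 + a{\left(-71 \right)}} = \sqrt{-21571 - 71 \left(1 + 2 \left(-71\right)\right)} = \sqrt{-21571 - 71 \left(1 - 142\right)} = \sqrt{-21571 - -10011} = \sqrt{-21571 + 10011} = \sqrt{-11560} = 34 i \sqrt{10}$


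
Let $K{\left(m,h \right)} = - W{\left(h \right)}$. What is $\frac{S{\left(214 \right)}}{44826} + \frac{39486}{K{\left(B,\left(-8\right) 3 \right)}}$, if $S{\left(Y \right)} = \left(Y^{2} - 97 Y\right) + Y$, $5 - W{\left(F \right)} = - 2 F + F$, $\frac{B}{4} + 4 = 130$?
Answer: $\frac{885239612}{425847} \approx 2078.8$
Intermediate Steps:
$B = 504$ ($B = -16 + 4 \cdot 130 = -16 + 520 = 504$)
$W{\left(F \right)} = 5 + F$ ($W{\left(F \right)} = 5 - \left(- 2 F + F\right) = 5 - - F = 5 + F$)
$K{\left(m,h \right)} = -5 - h$ ($K{\left(m,h \right)} = - (5 + h) = -5 - h$)
$S{\left(Y \right)} = Y^{2} - 96 Y$
$\frac{S{\left(214 \right)}}{44826} + \frac{39486}{K{\left(B,\left(-8\right) 3 \right)}} = \frac{214 \left(-96 + 214\right)}{44826} + \frac{39486}{-5 - \left(-8\right) 3} = 214 \cdot 118 \cdot \frac{1}{44826} + \frac{39486}{-5 - -24} = 25252 \cdot \frac{1}{44826} + \frac{39486}{-5 + 24} = \frac{12626}{22413} + \frac{39486}{19} = \frac{885239612}{425847}$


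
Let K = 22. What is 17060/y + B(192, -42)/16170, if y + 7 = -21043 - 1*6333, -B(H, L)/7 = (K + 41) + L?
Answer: -1903983/3012130 ≈ -0.63210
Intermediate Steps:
B(H, L) = -441 - 7*L (B(H, L) = -7*((22 + 41) + L) = -7*(63 + L) = -441 - 7*L)
y = -27383 (y = -7 + (-21043 - 1*6333) = -7 + (-21043 - 6333) = -7 - 27376 = -27383)
17060/y + B(192, -42)/16170 = 17060/(-27383) + (-441 - 7*(-42))/16170 = 17060*(-1/27383) + (-441 + 294)*(1/16170) = -17060/27383 - 147*1/16170 = -17060/27383 - 1/110 = -1903983/3012130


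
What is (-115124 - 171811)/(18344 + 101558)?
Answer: -286935/119902 ≈ -2.3931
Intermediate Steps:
(-115124 - 171811)/(18344 + 101558) = -286935/119902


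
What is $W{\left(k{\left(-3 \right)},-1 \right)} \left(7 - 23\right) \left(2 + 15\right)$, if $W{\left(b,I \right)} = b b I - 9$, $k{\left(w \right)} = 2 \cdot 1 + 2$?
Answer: $6800$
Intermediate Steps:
$k{\left(w \right)} = 4$ ($k{\left(w \right)} = 2 + 2 = 4$)
$W{\left(b,I \right)} = -9 + I b^{2}$ ($W{\left(b,I \right)} = b^{2} I - 9 = I b^{2} - 9 = -9 + I b^{2}$)
$W{\left(k{\left(-3 \right)},-1 \right)} \left(7 - 23\right) \left(2 + 15\right) = \left(-9 - 4^{2}\right) \left(7 - 23\right) \left(2 + 15\right) = \left(-9 - 16\right) \left(7 - 23\right) 17 = \left(-9 - 16\right) \left(-16\right) 17 = \left(-25\right) \left(-16\right) 17 = 400 \cdot 17 = 6800$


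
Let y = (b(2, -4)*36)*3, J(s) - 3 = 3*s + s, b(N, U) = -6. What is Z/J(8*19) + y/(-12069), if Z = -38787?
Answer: -5774375/91039 ≈ -63.427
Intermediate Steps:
J(s) = 3 + 4*s (J(s) = 3 + (3*s + s) = 3 + 4*s)
y = -648 (y = -6*36*3 = -216*3 = -648)
Z/J(8*19) + y/(-12069) = -38787/(3 + 4*(8*19)) - 648/(-12069) = -38787/(3 + 4*152) - 648*(-1/12069) = -38787/(3 + 608) + 8/149 = -38787/611 + 8/149 = -5774375/91039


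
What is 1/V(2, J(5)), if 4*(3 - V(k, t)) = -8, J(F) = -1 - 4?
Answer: 1/5 ≈ 0.20000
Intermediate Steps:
J(F) = -5
V(k, t) = 5 (V(k, t) = 3 - 1/4*(-8) = 3 + 2 = 5)
1/V(2, J(5)) = 1/5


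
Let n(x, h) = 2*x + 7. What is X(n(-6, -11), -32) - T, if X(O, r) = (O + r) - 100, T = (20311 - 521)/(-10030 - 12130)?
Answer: -301613/2216 ≈ -136.11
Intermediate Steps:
T = -1979/2216 (T = 19790/(-22160) = 19790*(-1/22160) = -1979/2216 ≈ -0.89305)
n(x, h) = 7 + 2*x
X(O, r) = -100 + O + r
X(n(-6, -11), -32) - T = (-100 + (7 + 2*(-6)) - 32) - 1*(-1979/2216) = (-100 + (7 - 12) - 32) + 1979/2216 = (-100 - 5 - 32) + 1979/2216 = -137 + 1979/2216 = -301613/2216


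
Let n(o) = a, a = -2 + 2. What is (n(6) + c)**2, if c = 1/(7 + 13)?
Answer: 1/400 ≈ 0.0025000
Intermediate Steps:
a = 0
n(o) = 0
c = 1/20 ≈ 0.050000
(n(6) + c)**2 = (0 + 1/20)**2 = (1/20)**2 = 1/400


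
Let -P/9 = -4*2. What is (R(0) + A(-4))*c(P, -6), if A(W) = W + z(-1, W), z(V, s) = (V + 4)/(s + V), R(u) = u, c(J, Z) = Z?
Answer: 138/5 ≈ 27.600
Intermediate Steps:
P = 72 (P = -(-36)*2 = -9*(-8) = 72)
z(V, s) = (4 + V)/(V + s)
A(W) = W + 3/(-1 + W) (A(W) = W + (4 - 1)/(-1 + W) = W + 3/(-1 + W))
(R(0) + A(-4))*c(P, -6) = (0 + (3 - 4*(-1 - 4))/(-1 - 4))*(-6) = (0 + (3 - 4*(-5))/(-5))*(-6) = (0 - (3 + 20)/5)*(-6) = (0 - 1/5*23)*(-6) = (0 - 23/5)*(-6) = -23/5*(-6) = 138/5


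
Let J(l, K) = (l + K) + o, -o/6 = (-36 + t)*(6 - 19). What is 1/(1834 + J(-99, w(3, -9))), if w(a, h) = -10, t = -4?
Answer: -1/1395 ≈ -0.00071685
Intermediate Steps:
o = -3120 (o = -6*(-36 - 4)*(6 - 19) = -(-240)*(-13) = -6*520 = -3120)
J(l, K) = -3120 + K + l (J(l, K) = (l + K) - 3120 = (K + l) - 3120 = -3120 + K + l)
1/(1834 + J(-99, w(3, -9))) = 1/(1834 + (-3120 - 10 - 99)) = 1/(1834 - 3229) = 1/(-1395) = -1/1395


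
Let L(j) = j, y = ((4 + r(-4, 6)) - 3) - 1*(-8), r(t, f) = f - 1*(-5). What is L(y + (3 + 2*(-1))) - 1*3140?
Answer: -3119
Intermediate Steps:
r(t, f) = 5 + f (r(t, f) = f + 5 = 5 + f)
y = 20 (y = ((4 + (5 + 6)) - 3) - 1*(-8) = ((4 + 11) - 3) + 8 = (15 - 3) + 8 = 12 + 8 = 20)
L(y + (3 + 2*(-1))) - 1*3140 = (20 + (3 + 2*(-1))) - 1*3140 = (20 + (3 - 2)) - 3140 = (20 + 1) - 3140 = 21 - 3140 = -3119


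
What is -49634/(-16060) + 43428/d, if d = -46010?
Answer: 79310333/36946030 ≈ 2.1467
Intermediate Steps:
-49634/(-16060) + 43428/d = -49634/(-16060) + 43428/(-46010) = -49634*(-1/16060) + 43428*(-1/46010) = 24817/8030 - 21714/23005 = 79310333/36946030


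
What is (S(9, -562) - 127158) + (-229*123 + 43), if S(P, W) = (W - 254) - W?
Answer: -155536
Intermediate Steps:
S(P, W) = -254 (S(P, W) = (-254 + W) - W = -254)
(S(9, -562) - 127158) + (-229*123 + 43) = (-254 - 127158) + (-229*123 + 43) = -127412 + (-28167 + 43) = -127412 - 28124 = -155536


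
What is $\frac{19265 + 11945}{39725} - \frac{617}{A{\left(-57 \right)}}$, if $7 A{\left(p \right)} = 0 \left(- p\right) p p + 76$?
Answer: $- \frac{33840063}{603820} \approx -56.043$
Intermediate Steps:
$A{\left(p \right)} = \frac{76}{7}$ ($A{\left(p \right)} = \frac{0 \left(- p\right) p p + 76}{7} = \frac{0 p p + 76}{7} = \frac{0 p + 76}{7} = \frac{0 + 76}{7} = \frac{1}{7} \cdot 76 = \frac{76}{7}$)
$\frac{19265 + 11945}{39725} - \frac{617}{A{\left(-57 \right)}} = \frac{19265 + 11945}{39725} - \frac{617}{\frac{76}{7}} = 31210 \cdot \frac{1}{39725} - \frac{4319}{76} = \frac{6242}{7945} - \frac{4319}{76} = - \frac{33840063}{603820}$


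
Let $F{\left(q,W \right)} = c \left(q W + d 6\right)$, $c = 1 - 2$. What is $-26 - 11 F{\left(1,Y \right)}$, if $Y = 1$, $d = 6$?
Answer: $381$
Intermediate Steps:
$c = -1$
$F{\left(q,W \right)} = -36 - W q$ ($F{\left(q,W \right)} = - (q W + 6 \cdot 6) = - (W q + 36) = - (36 + W q) = -36 - W q$)
$-26 - 11 F{\left(1,Y \right)} = -26 - 11 \left(-36 - 1 \cdot 1\right) = -26 - 11 \left(-36 - 1\right) = -26 - -407 = -26 + 407 = 381$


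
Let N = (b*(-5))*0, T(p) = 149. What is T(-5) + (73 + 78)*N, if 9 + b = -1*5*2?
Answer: 149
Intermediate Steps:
b = -19 (b = -9 - 1*5*2 = -9 - 5*2 = -9 - 10 = -19)
N = 0 (N = -19*(-5)*0 = 95*0 = 0)
T(-5) + (73 + 78)*N = 149 + (73 + 78)*0 = 149 + 151*0 = 149 + 0 = 149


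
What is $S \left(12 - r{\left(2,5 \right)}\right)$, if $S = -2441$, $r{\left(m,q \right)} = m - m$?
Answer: $-29292$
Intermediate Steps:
$r{\left(m,q \right)} = 0$
$S \left(12 - r{\left(2,5 \right)}\right) = - 2441 \left(12 - 0\right) = - 2441 \left(12 + 0\right) = \left(-2441\right) 12 = -29292$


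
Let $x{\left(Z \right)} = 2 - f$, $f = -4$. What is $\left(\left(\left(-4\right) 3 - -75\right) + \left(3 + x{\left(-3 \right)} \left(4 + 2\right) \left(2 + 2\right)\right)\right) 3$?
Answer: $630$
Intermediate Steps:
$x{\left(Z \right)} = 6$ ($x{\left(Z \right)} = 2 - -4 = 2 + 4 = 6$)
$\left(\left(\left(-4\right) 3 - -75\right) + \left(3 + x{\left(-3 \right)} \left(4 + 2\right) \left(2 + 2\right)\right)\right) 3 = \left(\left(\left(-4\right) 3 - -75\right) + \left(3 + 6 \left(4 + 2\right) \left(2 + 2\right)\right)\right) 3 = \left(\left(-12 + 75\right) + \left(3 + 6 \cdot 6 \cdot 4\right)\right) 3 = \left(63 + \left(3 + 6 \cdot 24\right)\right) 3 = \left(63 + \left(3 + 144\right)\right) 3 = \left(63 + 147\right) 3 = 210 \cdot 3 = 630$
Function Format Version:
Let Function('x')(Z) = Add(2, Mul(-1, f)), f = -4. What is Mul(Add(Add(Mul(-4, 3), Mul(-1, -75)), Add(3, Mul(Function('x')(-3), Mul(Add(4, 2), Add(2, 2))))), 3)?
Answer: 630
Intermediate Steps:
Function('x')(Z) = 6 (Function('x')(Z) = Add(2, Mul(-1, -4)) = Add(2, 4) = 6)
Mul(Add(Add(Mul(-4, 3), Mul(-1, -75)), Add(3, Mul(Function('x')(-3), Mul(Add(4, 2), Add(2, 2))))), 3) = Mul(Add(Add(Mul(-4, 3), Mul(-1, -75)), Add(3, Mul(6, Mul(Add(4, 2), Add(2, 2))))), 3) = Mul(Add(Add(-12, 75), Add(3, Mul(6, Mul(6, 4)))), 3) = Mul(Add(63, Add(3, Mul(6, 24))), 3) = Mul(Add(63, Add(3, 144)), 3) = Mul(Add(63, 147), 3) = Mul(210, 3) = 630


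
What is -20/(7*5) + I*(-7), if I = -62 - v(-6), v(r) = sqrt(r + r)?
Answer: 3034/7 + 14*I*sqrt(3) ≈ 433.43 + 24.249*I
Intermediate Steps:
v(r) = sqrt(2)*sqrt(r) (v(r) = sqrt(2*r) = sqrt(2)*sqrt(r))
I = -62 - 2*I*sqrt(3) (I = -62 - sqrt(2)*sqrt(-6) = -62 - sqrt(2)*I*sqrt(6) = -62 - 2*I*sqrt(3) ≈ -62.0 - 3.4641*I)
-20/(7*5) + I*(-7) = -20/(7*5) + (-62 - 2*I*sqrt(3))*(-7) = -20/35 + (434 + 14*I*sqrt(3)) = -20*1/35 + (434 + 14*I*sqrt(3)) = -4/7 + (434 + 14*I*sqrt(3)) = 3034/7 + 14*I*sqrt(3)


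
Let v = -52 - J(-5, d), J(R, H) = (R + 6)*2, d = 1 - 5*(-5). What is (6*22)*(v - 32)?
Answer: -11352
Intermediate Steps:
d = 26 (d = 1 + 25 = 26)
J(R, H) = 12 + 2*R (J(R, H) = (6 + R)*2 = 12 + 2*R)
v = -54 (v = -52 - (12 + 2*(-5)) = -52 - (12 - 10) = -52 - 1*2 = -52 - 2 = -54)
(6*22)*(v - 32) = (6*22)*(-54 - 32) = 132*(-86) = -11352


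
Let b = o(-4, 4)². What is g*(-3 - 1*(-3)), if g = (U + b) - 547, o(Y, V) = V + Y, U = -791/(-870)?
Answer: 0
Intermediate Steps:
U = 791/870 (U = -791*(-1/870) = 791/870 ≈ 0.90919)
b = 0 (b = (4 - 4)² = 0² = 0)
g = -475099/870 (g = (791/870 + 0) - 547 = 791/870 - 547 = -475099/870 ≈ -546.09)
g*(-3 - 1*(-3)) = -475099*(-3 - 1*(-3))/870 = -475099*(-3 + 3)/870 = -475099/870*0 = 0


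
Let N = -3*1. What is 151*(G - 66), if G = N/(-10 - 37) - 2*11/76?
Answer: -17860129/1786 ≈ -10000.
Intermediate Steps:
N = -3
G = -403/1786 (G = -3/(-10 - 37) - 2*11/76 = -3/(-47) - 22*1/76 = -3*(-1/47) - 11/38 = 3/47 - 11/38 = -403/1786 ≈ -0.22564)
151*(G - 66) = 151*(-403/1786 - 66) = 151*(-118279/1786) = -17860129/1786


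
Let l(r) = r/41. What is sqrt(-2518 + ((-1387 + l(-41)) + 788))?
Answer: I*sqrt(3118) ≈ 55.839*I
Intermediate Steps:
l(r) = r/41 (l(r) = r*(1/41) = r/41)
sqrt(-2518 + ((-1387 + l(-41)) + 788)) = sqrt(-2518 + ((-1387 + (1/41)*(-41)) + 788)) = sqrt(-2518 + ((-1387 - 1) + 788)) = sqrt(-2518 + (-1388 + 788)) = sqrt(-2518 - 600) = sqrt(-3118) = I*sqrt(3118)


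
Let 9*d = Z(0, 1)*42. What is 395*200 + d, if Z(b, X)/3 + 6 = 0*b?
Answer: 78916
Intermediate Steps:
Z(b, X) = -18 (Z(b, X) = -18 + 3*(0*b) = -18 + 3*0 = -18 + 0 = -18)
d = -84 (d = (-18*42)/9 = (⅑)*(-756) = -84)
395*200 + d = 395*200 - 84 = 79000 - 84 = 78916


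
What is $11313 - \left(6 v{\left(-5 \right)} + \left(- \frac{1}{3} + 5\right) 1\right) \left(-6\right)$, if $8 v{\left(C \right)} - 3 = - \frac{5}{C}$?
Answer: $11359$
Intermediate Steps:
$v{\left(C \right)} = \frac{3}{8} - \frac{5}{8 C}$ ($v{\left(C \right)} = \frac{3}{8} + \frac{\left(-5\right) \frac{1}{C}}{8} = \frac{3}{8} - \frac{5}{8 C}$)
$11313 - \left(6 v{\left(-5 \right)} + \left(- \frac{1}{3} + 5\right) 1\right) \left(-6\right) = 11313 - \left(6 \frac{-5 + 3 \left(-5\right)}{8 \left(-5\right)} + \left(- \frac{1}{3} + 5\right) 1\right) \left(-6\right) = 11313 - \left(6 \cdot \frac{1}{8} \left(- \frac{1}{5}\right) \left(-5 - 15\right) + \left(\left(-1\right) \frac{1}{3} + 5\right) 1\right) \left(-6\right) = 11313 - \left(6 \cdot \frac{1}{8} \left(- \frac{1}{5}\right) \left(-20\right) + \left(- \frac{1}{3} + 5\right) 1\right) \left(-6\right) = 11313 - \left(6 \cdot \frac{1}{2} + \frac{14}{3} \cdot 1\right) \left(-6\right) = 11313 - \left(3 + \frac{14}{3}\right) \left(-6\right) = 11313 - \frac{23}{3} \left(-6\right) = 11313 - -46 = 11313 + 46 = 11359$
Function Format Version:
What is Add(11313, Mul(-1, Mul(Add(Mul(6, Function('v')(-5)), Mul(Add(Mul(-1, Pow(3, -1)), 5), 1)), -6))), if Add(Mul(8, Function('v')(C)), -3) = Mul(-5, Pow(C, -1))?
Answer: 11359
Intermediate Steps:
Function('v')(C) = Add(Rational(3, 8), Mul(Rational(-5, 8), Pow(C, -1))) (Function('v')(C) = Add(Rational(3, 8), Mul(Rational(1, 8), Mul(-5, Pow(C, -1)))) = Add(Rational(3, 8), Mul(Rational(-5, 8), Pow(C, -1))))
Add(11313, Mul(-1, Mul(Add(Mul(6, Function('v')(-5)), Mul(Add(Mul(-1, Pow(3, -1)), 5), 1)), -6))) = Add(11313, Mul(-1, Mul(Add(Mul(6, Mul(Rational(1, 8), Pow(-5, -1), Add(-5, Mul(3, -5)))), Mul(Add(Mul(-1, Pow(3, -1)), 5), 1)), -6))) = Add(11313, Mul(-1, Mul(Add(Mul(6, Mul(Rational(1, 8), Rational(-1, 5), Add(-5, -15))), Mul(Add(Mul(-1, Rational(1, 3)), 5), 1)), -6))) = Add(11313, Mul(-1, Mul(Add(Mul(6, Mul(Rational(1, 8), Rational(-1, 5), -20)), Mul(Add(Rational(-1, 3), 5), 1)), -6))) = Add(11313, Mul(-1, Mul(Add(Mul(6, Rational(1, 2)), Mul(Rational(14, 3), 1)), -6))) = Add(11313, Mul(-1, Mul(Add(3, Rational(14, 3)), -6))) = Add(11313, Mul(-1, Mul(Rational(23, 3), -6))) = Add(11313, Mul(-1, -46)) = Add(11313, 46) = 11359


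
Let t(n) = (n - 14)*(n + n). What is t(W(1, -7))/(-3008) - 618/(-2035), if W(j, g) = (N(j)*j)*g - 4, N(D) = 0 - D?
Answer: 996627/3060640 ≈ 0.32563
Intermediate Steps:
N(D) = -D
W(j, g) = -4 - g*j² (W(j, g) = ((-j)*j)*g - 4 = (-j²)*g - 4 = -g*j² - 4 = -4 - g*j²)
t(n) = 2*n*(-14 + n) (t(n) = (-14 + n)*(2*n) = 2*n*(-14 + n))
t(W(1, -7))/(-3008) - 618/(-2035) = (2*(-4 - 1*(-7)*1²)*(-14 + (-4 - 1*(-7)*1²)))/(-3008) - 618/(-2035) = (2*(-4 - 1*(-7)*1)*(-14 + (-4 - 1*(-7)*1)))*(-1/3008) - 618*(-1/2035) = (2*(-4 + 7)*(-14 + (-4 + 7)))*(-1/3008) + 618/2035 = (2*3*(-14 + 3))*(-1/3008) + 618/2035 = (2*3*(-11))*(-1/3008) + 618/2035 = -66*(-1/3008) + 618/2035 = 33/1504 + 618/2035 = 996627/3060640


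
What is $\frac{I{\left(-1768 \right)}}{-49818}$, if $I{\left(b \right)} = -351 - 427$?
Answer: $\frac{389}{24909} \approx 0.015617$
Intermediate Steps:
$I{\left(b \right)} = -778$
$\frac{I{\left(-1768 \right)}}{-49818} = - \frac{778}{-49818} = \left(-778\right) \left(- \frac{1}{49818}\right) = \frac{389}{24909}$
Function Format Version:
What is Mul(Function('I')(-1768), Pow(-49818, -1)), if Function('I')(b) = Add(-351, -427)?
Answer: Rational(389, 24909) ≈ 0.015617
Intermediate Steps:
Function('I')(b) = -778
Mul(Function('I')(-1768), Pow(-49818, -1)) = Mul(-778, Pow(-49818, -1)) = Mul(-778, Rational(-1, 49818)) = Rational(389, 24909)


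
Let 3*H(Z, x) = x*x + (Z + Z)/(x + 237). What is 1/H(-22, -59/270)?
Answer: -13981709700/643508189 ≈ -21.727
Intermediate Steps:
H(Z, x) = x**2/3 + 2*Z/(3*(237 + x)) (H(Z, x) = (x*x + (Z + Z)/(x + 237))/3 = (x**2 + (2*Z)/(237 + x))/3 = (x**2 + 2*Z/(237 + x))/3 = x**2/3 + 2*Z/(3*(237 + x)))
1/H(-22, -59/270) = 1/(((-59/270)**3 + 2*(-22) + 237*(-59/270)**2)/(3*(237 - 59/270))) = 1/(((-59*1/270)**3 - 44 + 237*(-59*1/270)**2)/(3*(237 - 59*1/270))) = 1/(((-59/270)**3 - 44 + 237*(-59/270)**2)/(3*(237 - 59/270))) = 1/((-205379/19683000 - 44 + 237*(3481/72900))/(3*(63931/270))) = 1/((1/3)*(270/63931)*(-205379/19683000 - 44 + 274999/24300)) = 1/((1/3)*(270/63931)*(-643508189/19683000)) = 1/(-643508189/13981709700) = -13981709700/643508189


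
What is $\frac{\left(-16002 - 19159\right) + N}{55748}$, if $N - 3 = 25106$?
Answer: $- \frac{359}{1991} \approx -0.18031$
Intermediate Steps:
$N = 25109$ ($N = 3 + 25106 = 25109$)
$\frac{\left(-16002 - 19159\right) + N}{55748} = \frac{\left(-16002 - 19159\right) + 25109}{55748} = \left(-35161 + 25109\right) \frac{1}{55748} = \left(-10052\right) \frac{1}{55748} = - \frac{359}{1991}$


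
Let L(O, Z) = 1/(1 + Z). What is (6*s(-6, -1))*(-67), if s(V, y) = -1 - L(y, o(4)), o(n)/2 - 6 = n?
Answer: 2948/7 ≈ 421.14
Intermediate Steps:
o(n) = 12 + 2*n
s(V, y) = -22/21 (s(V, y) = -1 - 1/(1 + (12 + 2*4)) = -1 - 1/(1 + (12 + 8)) = -1 - 1/(1 + 20) = -1 - 1/21 = -22/21)
(6*s(-6, -1))*(-67) = (6*(-22/21))*(-67) = -44/7*(-67) = 2948/7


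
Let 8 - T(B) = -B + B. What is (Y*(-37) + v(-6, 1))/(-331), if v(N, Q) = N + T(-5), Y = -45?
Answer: -1667/331 ≈ -5.0363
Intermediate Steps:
T(B) = 8 (T(B) = 8 - (-B + B) = 8 - 1*0 = 8 + 0 = 8)
v(N, Q) = 8 + N (v(N, Q) = N + 8 = 8 + N)
(Y*(-37) + v(-6, 1))/(-331) = (-45*(-37) + (8 - 6))/(-331) = (1665 + 2)*(-1/331) = 1667*(-1/331) = -1667/331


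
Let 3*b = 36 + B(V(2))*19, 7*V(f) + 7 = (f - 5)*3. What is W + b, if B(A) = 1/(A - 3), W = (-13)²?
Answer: 19958/111 ≈ 179.80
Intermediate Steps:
W = 169
V(f) = -22/7 + 3*f/7 (V(f) = -1 + ((f - 5)*3)/7 = -1 + ((-5 + f)*3)/7 = -1 + (-15 + 3*f)/7 = -1 + (-15/7 + 3*f/7) = -22/7 + 3*f/7)
B(A) = 1/(-3 + A)
b = 1199/111 (b = (36 + 19/(-3 + (-22/7 + (3/7)*2)))/3 = (36 + 19/(-3 + (-22/7 + 6/7)))/3 = (36 + 19/(-3 - 16/7))/3 = (36 + 19/(-37/7))/3 = (36 - 7/37*19)/3 = (36 - 133/37)/3 = (⅓)*(1199/37) = 1199/111 ≈ 10.802)
W + b = 169 + 1199/111 = 19958/111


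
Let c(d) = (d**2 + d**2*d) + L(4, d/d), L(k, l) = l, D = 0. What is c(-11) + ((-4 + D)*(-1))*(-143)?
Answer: -1781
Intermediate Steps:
c(d) = 1 + d**2 + d**3 (c(d) = (d**2 + d**2*d) + d/d = (d**2 + d**3) + 1 = 1 + d**2 + d**3)
c(-11) + ((-4 + D)*(-1))*(-143) = (1 + (-11)**2 + (-11)**3) + ((-4 + 0)*(-1))*(-143) = (1 + 121 - 1331) - 4*(-1)*(-143) = -1209 + 4*(-143) = -1209 - 572 = -1781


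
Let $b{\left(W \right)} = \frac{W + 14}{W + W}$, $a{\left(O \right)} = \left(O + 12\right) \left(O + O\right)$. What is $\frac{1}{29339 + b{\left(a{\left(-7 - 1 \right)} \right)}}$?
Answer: $\frac{64}{1877721} \approx 3.4084 \cdot 10^{-5}$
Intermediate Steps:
$a{\left(O \right)} = 2 O \left(12 + O\right)$ ($a{\left(O \right)} = \left(12 + O\right) 2 O = 2 O \left(12 + O\right)$)
$b{\left(W \right)} = \frac{14 + W}{2 W}$
$\frac{1}{29339 + b{\left(a{\left(-7 - 1 \right)} \right)}} = \frac{1}{29339 + \frac{14 + 2 \left(-7 - 1\right) \left(12 - 8\right)}{2 \cdot 2 \left(-7 - 1\right) \left(12 - 8\right)}} = \frac{1}{29339 + \frac{14 + 2 \left(-8\right) \left(12 - 8\right)}{2 \cdot 2 \left(-8\right) \left(12 - 8\right)}} = \frac{1}{29339 + \frac{14 + 2 \left(-8\right) 4}{2 \cdot 2 \left(-8\right) 4}} = \frac{1}{29339 + \frac{14 - 64}{2 \left(-64\right)}} = \frac{1}{29339 + \frac{1}{2} \left(- \frac{1}{64}\right) \left(-50\right)} = \frac{1}{29339 + \frac{25}{64}} = \frac{1}{\frac{1877721}{64}} = \frac{64}{1877721}$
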